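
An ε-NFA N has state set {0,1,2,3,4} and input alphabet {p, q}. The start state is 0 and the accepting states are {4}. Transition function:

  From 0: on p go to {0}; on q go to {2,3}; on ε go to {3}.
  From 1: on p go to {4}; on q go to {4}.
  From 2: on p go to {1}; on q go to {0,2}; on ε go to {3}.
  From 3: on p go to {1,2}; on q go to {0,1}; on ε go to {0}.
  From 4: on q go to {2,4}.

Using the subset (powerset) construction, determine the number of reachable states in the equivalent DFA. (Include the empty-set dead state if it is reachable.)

3

Start state of the DFA: {0,3} (ε-closure of the NFA start).
{0,3} --p--> {0,1,2,3}  [new]
{0,3} --q--> {0,1,2,3}  [seen]
{0,1,2,3} --p--> {0,1,2,3,4}  [new]
{0,1,2,3} --q--> {0,1,2,3,4}  [seen]
{0,1,2,3,4} --p--> {0,1,2,3,4}  [seen]
{0,1,2,3,4} --q--> {0,1,2,3,4}  [seen]
Reachable DFA states: {0,3}, {0,1,2,3}, {0,1,2,3,4}.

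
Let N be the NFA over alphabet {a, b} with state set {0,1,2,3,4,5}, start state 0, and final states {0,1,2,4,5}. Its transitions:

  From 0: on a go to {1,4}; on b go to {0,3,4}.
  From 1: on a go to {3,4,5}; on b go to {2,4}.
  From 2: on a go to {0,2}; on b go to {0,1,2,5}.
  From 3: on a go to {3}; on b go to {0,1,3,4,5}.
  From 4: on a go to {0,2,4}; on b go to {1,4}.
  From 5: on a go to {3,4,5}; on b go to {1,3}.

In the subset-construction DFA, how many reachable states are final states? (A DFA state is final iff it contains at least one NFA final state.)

9

Start state of the DFA: {0}.
{0} --a--> {1,4}  [new]
{0} --b--> {0,3,4}  [new]
{1,4} --a--> {0,2,3,4,5}  [new]
{1,4} --b--> {1,2,4}  [new]
{0,3,4} --a--> {0,1,2,3,4}  [new]
{0,3,4} --b--> {0,1,3,4,5}  [new]
{0,2,3,4,5} --a--> {0,1,2,3,4,5}  [new]
{0,2,3,4,5} --b--> {0,1,2,3,4,5}  [seen]
{1,2,4} --a--> {0,2,3,4,5}  [seen]
{1,2,4} --b--> {0,1,2,4,5}  [new]
{0,1,2,3,4} --a--> {0,1,2,3,4,5}  [seen]
{0,1,2,3,4} --b--> {0,1,2,3,4,5}  [seen]
{0,1,3,4,5} --a--> {0,1,2,3,4,5}  [seen]
{0,1,3,4,5} --b--> {0,1,2,3,4,5}  [seen]
{0,1,2,3,4,5} --a--> {0,1,2,3,4,5}  [seen]
{0,1,2,3,4,5} --b--> {0,1,2,3,4,5}  [seen]
{0,1,2,4,5} --a--> {0,1,2,3,4,5}  [seen]
{0,1,2,4,5} --b--> {0,1,2,3,4,5}  [seen]
Reachable DFA states: {0}, {1,4}, {0,3,4}, {0,2,3,4,5}, {1,2,4}, {0,1,2,3,4}, {0,1,3,4,5}, {0,1,2,3,4,5}, {0,1,2,4,5}.
Accepting DFA states (contain an NFA accepting state): {0}, {1,4}, {0,3,4}, {0,2,3,4,5}, {1,2,4}, {0,1,2,3,4}, {0,1,3,4,5}, {0,1,2,3,4,5}, {0,1,2,4,5}.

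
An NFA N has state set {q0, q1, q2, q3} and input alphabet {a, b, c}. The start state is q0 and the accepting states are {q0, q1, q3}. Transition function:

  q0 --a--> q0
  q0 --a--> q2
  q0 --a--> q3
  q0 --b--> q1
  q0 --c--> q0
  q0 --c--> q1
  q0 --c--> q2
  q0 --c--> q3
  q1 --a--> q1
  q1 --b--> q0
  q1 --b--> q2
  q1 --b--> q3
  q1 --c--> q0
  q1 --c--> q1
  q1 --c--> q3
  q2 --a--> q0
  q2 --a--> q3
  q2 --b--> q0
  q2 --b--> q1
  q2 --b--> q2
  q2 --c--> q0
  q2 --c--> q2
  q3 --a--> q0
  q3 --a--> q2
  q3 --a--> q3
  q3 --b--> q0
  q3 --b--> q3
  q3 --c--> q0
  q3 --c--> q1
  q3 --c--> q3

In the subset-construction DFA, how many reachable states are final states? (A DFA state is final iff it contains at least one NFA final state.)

5

Start state of the DFA: {q0}.
{q0} --a--> {q0, q2, q3}  [new]
{q0} --b--> {q1}  [new]
{q0} --c--> {q0, q1, q2, q3}  [new]
{q0, q2, q3} --a--> {q0, q2, q3}  [seen]
{q0, q2, q3} --b--> {q0, q1, q2, q3}  [seen]
{q0, q2, q3} --c--> {q0, q1, q2, q3}  [seen]
{q1} --a--> {q1}  [seen]
{q1} --b--> {q0, q2, q3}  [seen]
{q1} --c--> {q0, q1, q3}  [new]
{q0, q1, q2, q3} --a--> {q0, q1, q2, q3}  [seen]
{q0, q1, q2, q3} --b--> {q0, q1, q2, q3}  [seen]
{q0, q1, q2, q3} --c--> {q0, q1, q2, q3}  [seen]
{q0, q1, q3} --a--> {q0, q1, q2, q3}  [seen]
{q0, q1, q3} --b--> {q0, q1, q2, q3}  [seen]
{q0, q1, q3} --c--> {q0, q1, q2, q3}  [seen]
Reachable DFA states: {q0}, {q0, q2, q3}, {q1}, {q0, q1, q2, q3}, {q0, q1, q3}.
Accepting DFA states (contain an NFA accepting state): {q0}, {q0, q2, q3}, {q1}, {q0, q1, q2, q3}, {q0, q1, q3}.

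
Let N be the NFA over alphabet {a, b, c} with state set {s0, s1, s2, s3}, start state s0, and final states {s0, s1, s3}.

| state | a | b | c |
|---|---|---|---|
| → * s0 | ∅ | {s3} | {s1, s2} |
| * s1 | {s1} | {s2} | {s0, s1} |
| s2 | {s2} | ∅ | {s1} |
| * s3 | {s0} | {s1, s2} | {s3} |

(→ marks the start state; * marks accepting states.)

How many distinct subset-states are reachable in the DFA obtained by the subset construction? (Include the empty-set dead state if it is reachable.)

14

Start state of the DFA: {s0}.
{s0} --a--> ∅  [new]
{s0} --b--> {s3}  [new]
{s0} --c--> {s1, s2}  [new]
∅ --a--> ∅  [seen]
∅ --b--> ∅  [seen]
∅ --c--> ∅  [seen]
{s3} --a--> {s0}  [seen]
{s3} --b--> {s1, s2}  [seen]
{s3} --c--> {s3}  [seen]
{s1, s2} --a--> {s1, s2}  [seen]
{s1, s2} --b--> {s2}  [new]
{s1, s2} --c--> {s0, s1}  [new]
{s2} --a--> {s2}  [seen]
{s2} --b--> ∅  [seen]
{s2} --c--> {s1}  [new]
{s0, s1} --a--> {s1}  [seen]
{s0, s1} --b--> {s2, s3}  [new]
{s0, s1} --c--> {s0, s1, s2}  [new]
{s1} --a--> {s1}  [seen]
{s1} --b--> {s2}  [seen]
{s1} --c--> {s0, s1}  [seen]
{s2, s3} --a--> {s0, s2}  [new]
{s2, s3} --b--> {s1, s2}  [seen]
{s2, s3} --c--> {s1, s3}  [new]
{s0, s1, s2} --a--> {s1, s2}  [seen]
{s0, s1, s2} --b--> {s2, s3}  [seen]
{s0, s1, s2} --c--> {s0, s1, s2}  [seen]
{s0, s2} --a--> {s2}  [seen]
{s0, s2} --b--> {s3}  [seen]
{s0, s2} --c--> {s1, s2}  [seen]
{s1, s3} --a--> {s0, s1}  [seen]
{s1, s3} --b--> {s1, s2}  [seen]
{s1, s3} --c--> {s0, s1, s3}  [new]
{s0, s1, s3} --a--> {s0, s1}  [seen]
{s0, s1, s3} --b--> {s1, s2, s3}  [new]
{s0, s1, s3} --c--> {s0, s1, s2, s3}  [new]
{s1, s2, s3} --a--> {s0, s1, s2}  [seen]
{s1, s2, s3} --b--> {s1, s2}  [seen]
{s1, s2, s3} --c--> {s0, s1, s3}  [seen]
{s0, s1, s2, s3} --a--> {s0, s1, s2}  [seen]
{s0, s1, s2, s3} --b--> {s1, s2, s3}  [seen]
{s0, s1, s2, s3} --c--> {s0, s1, s2, s3}  [seen]
Reachable DFA states: {s0}, ∅, {s3}, {s1, s2}, {s2}, {s0, s1}, {s1}, {s2, s3}, {s0, s1, s2}, {s0, s2}, {s1, s3}, {s0, s1, s3}, {s1, s2, s3}, {s0, s1, s2, s3}.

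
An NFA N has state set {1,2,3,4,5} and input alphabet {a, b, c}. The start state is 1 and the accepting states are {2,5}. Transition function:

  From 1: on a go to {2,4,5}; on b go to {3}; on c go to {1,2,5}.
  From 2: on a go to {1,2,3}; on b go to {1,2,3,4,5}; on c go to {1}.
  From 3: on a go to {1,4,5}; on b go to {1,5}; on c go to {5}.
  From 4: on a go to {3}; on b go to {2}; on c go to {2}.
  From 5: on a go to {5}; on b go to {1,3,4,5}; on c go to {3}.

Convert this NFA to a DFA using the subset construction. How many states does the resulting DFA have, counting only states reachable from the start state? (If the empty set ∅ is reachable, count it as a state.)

12

Start state of the DFA: {1}.
{1} --a--> {2,4,5}  [new]
{1} --b--> {3}  [new]
{1} --c--> {1,2,5}  [new]
{2,4,5} --a--> {1,2,3,5}  [new]
{2,4,5} --b--> {1,2,3,4,5}  [new]
{2,4,5} --c--> {1,2,3}  [new]
{3} --a--> {1,4,5}  [new]
{3} --b--> {1,5}  [new]
{3} --c--> {5}  [new]
{1,2,5} --a--> {1,2,3,4,5}  [seen]
{1,2,5} --b--> {1,2,3,4,5}  [seen]
{1,2,5} --c--> {1,2,3,5}  [seen]
{1,2,3,5} --a--> {1,2,3,4,5}  [seen]
{1,2,3,5} --b--> {1,2,3,4,5}  [seen]
{1,2,3,5} --c--> {1,2,3,5}  [seen]
{1,2,3,4,5} --a--> {1,2,3,4,5}  [seen]
{1,2,3,4,5} --b--> {1,2,3,4,5}  [seen]
{1,2,3,4,5} --c--> {1,2,3,5}  [seen]
{1,2,3} --a--> {1,2,3,4,5}  [seen]
{1,2,3} --b--> {1,2,3,4,5}  [seen]
{1,2,3} --c--> {1,2,5}  [seen]
{1,4,5} --a--> {2,3,4,5}  [new]
{1,4,5} --b--> {1,2,3,4,5}  [seen]
{1,4,5} --c--> {1,2,3,5}  [seen]
{1,5} --a--> {2,4,5}  [seen]
{1,5} --b--> {1,3,4,5}  [new]
{1,5} --c--> {1,2,3,5}  [seen]
{5} --a--> {5}  [seen]
{5} --b--> {1,3,4,5}  [seen]
{5} --c--> {3}  [seen]
{2,3,4,5} --a--> {1,2,3,4,5}  [seen]
{2,3,4,5} --b--> {1,2,3,4,5}  [seen]
{2,3,4,5} --c--> {1,2,3,5}  [seen]
{1,3,4,5} --a--> {1,2,3,4,5}  [seen]
{1,3,4,5} --b--> {1,2,3,4,5}  [seen]
{1,3,4,5} --c--> {1,2,3,5}  [seen]
Reachable DFA states: {1}, {2,4,5}, {3}, {1,2,5}, {1,2,3,5}, {1,2,3,4,5}, {1,2,3}, {1,4,5}, {1,5}, {5}, {2,3,4,5}, {1,3,4,5}.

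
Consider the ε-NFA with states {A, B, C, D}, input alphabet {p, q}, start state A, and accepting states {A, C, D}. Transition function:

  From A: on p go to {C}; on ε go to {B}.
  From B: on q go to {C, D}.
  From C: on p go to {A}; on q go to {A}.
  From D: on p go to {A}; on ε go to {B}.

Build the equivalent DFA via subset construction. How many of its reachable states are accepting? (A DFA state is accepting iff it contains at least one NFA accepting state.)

5

Start state of the DFA: {A, B} (ε-closure of the NFA start).
{A, B} --p--> {C}  [new]
{A, B} --q--> {B, C, D}  [new]
{C} --p--> {A, B}  [seen]
{C} --q--> {A, B}  [seen]
{B, C, D} --p--> {A, B}  [seen]
{B, C, D} --q--> {A, B, C, D}  [new]
{A, B, C, D} --p--> {A, B, C}  [new]
{A, B, C, D} --q--> {A, B, C, D}  [seen]
{A, B, C} --p--> {A, B, C}  [seen]
{A, B, C} --q--> {A, B, C, D}  [seen]
Reachable DFA states: {A, B}, {C}, {B, C, D}, {A, B, C, D}, {A, B, C}.
Accepting DFA states (contain an NFA accepting state): {A, B}, {C}, {B, C, D}, {A, B, C, D}, {A, B, C}.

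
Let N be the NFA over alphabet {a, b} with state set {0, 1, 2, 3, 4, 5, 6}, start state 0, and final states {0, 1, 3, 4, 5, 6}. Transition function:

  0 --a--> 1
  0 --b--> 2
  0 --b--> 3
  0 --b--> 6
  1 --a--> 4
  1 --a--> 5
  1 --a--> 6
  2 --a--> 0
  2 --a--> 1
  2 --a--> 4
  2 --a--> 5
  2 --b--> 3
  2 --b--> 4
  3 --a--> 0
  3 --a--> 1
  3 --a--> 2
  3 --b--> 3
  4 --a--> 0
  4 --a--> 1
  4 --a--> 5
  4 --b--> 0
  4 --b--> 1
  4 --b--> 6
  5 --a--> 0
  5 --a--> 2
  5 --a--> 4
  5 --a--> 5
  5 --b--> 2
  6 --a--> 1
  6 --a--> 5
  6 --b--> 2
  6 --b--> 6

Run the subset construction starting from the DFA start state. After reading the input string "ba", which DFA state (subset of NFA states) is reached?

Start: {0}.
δ(0,b) = {2, 3, 6}.
Union: {2, 3, 6}.
After b: {2, 3, 6}.
δ(2,a) = {0, 1, 4, 5}; δ(3,a) = {0, 1, 2}; δ(6,a) = {1, 5}.
Union: {0, 1, 2, 4, 5}.
After a: {0, 1, 2, 4, 5}.

{0, 1, 2, 4, 5}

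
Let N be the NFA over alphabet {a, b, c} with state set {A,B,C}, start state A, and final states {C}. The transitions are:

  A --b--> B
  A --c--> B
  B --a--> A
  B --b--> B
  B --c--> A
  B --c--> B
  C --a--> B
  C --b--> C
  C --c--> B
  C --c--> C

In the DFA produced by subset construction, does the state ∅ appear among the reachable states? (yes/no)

yes

Start state of the DFA: {A}.
{A} --a--> ∅  [new]
{A} --b--> {B}  [new]
{A} --c--> {B}  [seen]
∅ --a--> ∅  [seen]
∅ --b--> ∅  [seen]
∅ --c--> ∅  [seen]
{B} --a--> {A}  [seen]
{B} --b--> {B}  [seen]
{B} --c--> {A,B}  [new]
{A,B} --a--> {A}  [seen]
{A,B} --b--> {B}  [seen]
{A,B} --c--> {A,B}  [seen]
Reachable DFA states: {A}, ∅, {B}, {A,B}.
∅ is among them.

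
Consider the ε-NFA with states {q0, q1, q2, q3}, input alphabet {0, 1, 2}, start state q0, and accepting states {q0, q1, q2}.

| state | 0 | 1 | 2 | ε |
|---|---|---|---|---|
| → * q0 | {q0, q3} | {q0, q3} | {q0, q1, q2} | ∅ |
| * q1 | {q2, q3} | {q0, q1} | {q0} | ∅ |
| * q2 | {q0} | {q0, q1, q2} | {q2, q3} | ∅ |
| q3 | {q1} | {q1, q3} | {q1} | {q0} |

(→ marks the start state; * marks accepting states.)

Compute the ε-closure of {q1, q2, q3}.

Begin with {q1, q2, q3}.
q3 →ε {q0}; add q0.
ε-closure = {q0, q1, q2, q3}.

{q0, q1, q2, q3}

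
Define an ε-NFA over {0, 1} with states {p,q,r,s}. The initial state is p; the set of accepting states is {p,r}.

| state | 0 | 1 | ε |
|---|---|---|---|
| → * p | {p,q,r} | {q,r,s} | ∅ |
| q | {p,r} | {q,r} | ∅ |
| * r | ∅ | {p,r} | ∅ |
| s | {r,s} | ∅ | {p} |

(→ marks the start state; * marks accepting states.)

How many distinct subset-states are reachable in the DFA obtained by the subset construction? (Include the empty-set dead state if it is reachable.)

Start state of the DFA: {p} (ε-closure of the NFA start).
{p} --0--> {p,q,r}  [new]
{p} --1--> {p,q,r,s}  [new]
{p,q,r} --0--> {p,q,r}  [seen]
{p,q,r} --1--> {p,q,r,s}  [seen]
{p,q,r,s} --0--> {p,q,r,s}  [seen]
{p,q,r,s} --1--> {p,q,r,s}  [seen]
Reachable DFA states: {p}, {p,q,r}, {p,q,r,s}.

3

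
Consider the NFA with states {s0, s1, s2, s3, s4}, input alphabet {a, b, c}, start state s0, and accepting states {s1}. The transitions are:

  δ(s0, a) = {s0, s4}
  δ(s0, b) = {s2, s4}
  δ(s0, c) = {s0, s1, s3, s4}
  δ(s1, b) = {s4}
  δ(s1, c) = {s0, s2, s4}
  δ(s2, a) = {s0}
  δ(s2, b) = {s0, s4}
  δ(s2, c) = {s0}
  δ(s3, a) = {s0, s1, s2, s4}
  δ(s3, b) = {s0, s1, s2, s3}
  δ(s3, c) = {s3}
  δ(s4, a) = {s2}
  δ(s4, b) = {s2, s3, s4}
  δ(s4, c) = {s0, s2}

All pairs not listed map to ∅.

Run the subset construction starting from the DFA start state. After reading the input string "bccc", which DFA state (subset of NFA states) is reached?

Start: {s0}.
δ(s0,b) = {s2, s4}.
Union: {s2, s4}.
After b: {s2, s4}.
δ(s2,c) = {s0}; δ(s4,c) = {s0, s2}.
Union: {s0, s2}.
After c: {s0, s2}.
δ(s0,c) = {s0, s1, s3, s4}; δ(s2,c) = {s0}.
Union: {s0, s1, s3, s4}.
After c: {s0, s1, s3, s4}.
δ(s0,c) = {s0, s1, s3, s4}; δ(s1,c) = {s0, s2, s4}; δ(s3,c) = {s3}; δ(s4,c) = {s0, s2}.
Union: {s0, s1, s2, s3, s4}.
After c: {s0, s1, s2, s3, s4}.

{s0, s1, s2, s3, s4}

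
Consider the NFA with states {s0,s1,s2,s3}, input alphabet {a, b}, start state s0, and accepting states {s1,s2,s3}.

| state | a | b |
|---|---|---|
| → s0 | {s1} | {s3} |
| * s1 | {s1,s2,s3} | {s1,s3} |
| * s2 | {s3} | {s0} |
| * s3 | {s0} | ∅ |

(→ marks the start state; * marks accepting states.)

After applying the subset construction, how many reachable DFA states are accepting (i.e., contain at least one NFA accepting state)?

6

Start state of the DFA: {s0}.
{s0} --a--> {s1}  [new]
{s0} --b--> {s3}  [new]
{s1} --a--> {s1,s2,s3}  [new]
{s1} --b--> {s1,s3}  [new]
{s3} --a--> {s0}  [seen]
{s3} --b--> ∅  [new]
{s1,s2,s3} --a--> {s0,s1,s2,s3}  [new]
{s1,s2,s3} --b--> {s0,s1,s3}  [new]
{s1,s3} --a--> {s0,s1,s2,s3}  [seen]
{s1,s3} --b--> {s1,s3}  [seen]
∅ --a--> ∅  [seen]
∅ --b--> ∅  [seen]
{s0,s1,s2,s3} --a--> {s0,s1,s2,s3}  [seen]
{s0,s1,s2,s3} --b--> {s0,s1,s3}  [seen]
{s0,s1,s3} --a--> {s0,s1,s2,s3}  [seen]
{s0,s1,s3} --b--> {s1,s3}  [seen]
Reachable DFA states: {s0}, {s1}, {s3}, {s1,s2,s3}, {s1,s3}, ∅, {s0,s1,s2,s3}, {s0,s1,s3}.
Accepting DFA states (contain an NFA accepting state): {s1}, {s3}, {s1,s2,s3}, {s1,s3}, {s0,s1,s2,s3}, {s0,s1,s3}.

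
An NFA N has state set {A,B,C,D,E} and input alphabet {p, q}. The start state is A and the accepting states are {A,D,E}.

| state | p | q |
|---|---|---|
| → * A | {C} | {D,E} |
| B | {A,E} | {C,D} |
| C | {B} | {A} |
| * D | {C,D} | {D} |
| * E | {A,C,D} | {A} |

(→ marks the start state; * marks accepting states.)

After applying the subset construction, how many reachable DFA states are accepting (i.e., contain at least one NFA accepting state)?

11

Start state of the DFA: {A}.
{A} --p--> {C}  [new]
{A} --q--> {D,E}  [new]
{C} --p--> {B}  [new]
{C} --q--> {A}  [seen]
{D,E} --p--> {A,C,D}  [new]
{D,E} --q--> {A,D}  [new]
{B} --p--> {A,E}  [new]
{B} --q--> {C,D}  [new]
{A,C,D} --p--> {B,C,D}  [new]
{A,C,D} --q--> {A,D,E}  [new]
{A,D} --p--> {C,D}  [seen]
{A,D} --q--> {D,E}  [seen]
{A,E} --p--> {A,C,D}  [seen]
{A,E} --q--> {A,D,E}  [seen]
{C,D} --p--> {B,C,D}  [seen]
{C,D} --q--> {A,D}  [seen]
{B,C,D} --p--> {A,B,C,D,E}  [new]
{B,C,D} --q--> {A,C,D}  [seen]
{A,D,E} --p--> {A,C,D}  [seen]
{A,D,E} --q--> {A,D,E}  [seen]
{A,B,C,D,E} --p--> {A,B,C,D,E}  [seen]
{A,B,C,D,E} --q--> {A,C,D,E}  [new]
{A,C,D,E} --p--> {A,B,C,D}  [new]
{A,C,D,E} --q--> {A,D,E}  [seen]
{A,B,C,D} --p--> {A,B,C,D,E}  [seen]
{A,B,C,D} --q--> {A,C,D,E}  [seen]
Reachable DFA states: {A}, {C}, {D,E}, {B}, {A,C,D}, {A,D}, {A,E}, {C,D}, {B,C,D}, {A,D,E}, {A,B,C,D,E}, {A,C,D,E}, {A,B,C,D}.
Accepting DFA states (contain an NFA accepting state): {A}, {D,E}, {A,C,D}, {A,D}, {A,E}, {C,D}, {B,C,D}, {A,D,E}, {A,B,C,D,E}, {A,C,D,E}, {A,B,C,D}.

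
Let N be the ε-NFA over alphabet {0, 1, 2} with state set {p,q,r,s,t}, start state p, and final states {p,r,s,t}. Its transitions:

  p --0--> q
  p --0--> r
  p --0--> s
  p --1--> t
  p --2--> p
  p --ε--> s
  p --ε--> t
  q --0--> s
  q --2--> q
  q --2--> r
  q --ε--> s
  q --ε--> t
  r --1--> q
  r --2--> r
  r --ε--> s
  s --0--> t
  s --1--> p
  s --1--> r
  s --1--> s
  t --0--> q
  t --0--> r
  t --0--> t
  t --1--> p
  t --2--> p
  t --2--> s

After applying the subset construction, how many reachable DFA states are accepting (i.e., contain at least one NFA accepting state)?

Start state of the DFA: {p,s,t} (ε-closure of the NFA start).
{p,s,t} --0--> {q,r,s,t}  [new]
{p,s,t} --1--> {p,r,s,t}  [new]
{p,s,t} --2--> {p,s,t}  [seen]
{q,r,s,t} --0--> {q,r,s,t}  [seen]
{q,r,s,t} --1--> {p,q,r,s,t}  [new]
{q,r,s,t} --2--> {p,q,r,s,t}  [seen]
{p,r,s,t} --0--> {q,r,s,t}  [seen]
{p,r,s,t} --1--> {p,q,r,s,t}  [seen]
{p,r,s,t} --2--> {p,r,s,t}  [seen]
{p,q,r,s,t} --0--> {q,r,s,t}  [seen]
{p,q,r,s,t} --1--> {p,q,r,s,t}  [seen]
{p,q,r,s,t} --2--> {p,q,r,s,t}  [seen]
Reachable DFA states: {p,s,t}, {q,r,s,t}, {p,r,s,t}, {p,q,r,s,t}.
Accepting DFA states (contain an NFA accepting state): {p,s,t}, {q,r,s,t}, {p,r,s,t}, {p,q,r,s,t}.

4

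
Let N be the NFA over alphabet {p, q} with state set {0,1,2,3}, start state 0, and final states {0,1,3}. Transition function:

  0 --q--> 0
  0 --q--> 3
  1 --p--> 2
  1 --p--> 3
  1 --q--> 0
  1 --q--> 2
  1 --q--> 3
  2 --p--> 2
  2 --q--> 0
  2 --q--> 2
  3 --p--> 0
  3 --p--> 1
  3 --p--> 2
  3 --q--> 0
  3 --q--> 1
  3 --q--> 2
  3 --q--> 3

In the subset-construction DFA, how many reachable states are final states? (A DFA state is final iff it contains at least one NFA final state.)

6

Start state of the DFA: {0}.
{0} --p--> ∅  [new]
{0} --q--> {0,3}  [new]
∅ --p--> ∅  [seen]
∅ --q--> ∅  [seen]
{0,3} --p--> {0,1,2}  [new]
{0,3} --q--> {0,1,2,3}  [new]
{0,1,2} --p--> {2,3}  [new]
{0,1,2} --q--> {0,2,3}  [new]
{0,1,2,3} --p--> {0,1,2,3}  [seen]
{0,1,2,3} --q--> {0,1,2,3}  [seen]
{2,3} --p--> {0,1,2}  [seen]
{2,3} --q--> {0,1,2,3}  [seen]
{0,2,3} --p--> {0,1,2}  [seen]
{0,2,3} --q--> {0,1,2,3}  [seen]
Reachable DFA states: {0}, ∅, {0,3}, {0,1,2}, {0,1,2,3}, {2,3}, {0,2,3}.
Accepting DFA states (contain an NFA accepting state): {0}, {0,3}, {0,1,2}, {0,1,2,3}, {2,3}, {0,2,3}.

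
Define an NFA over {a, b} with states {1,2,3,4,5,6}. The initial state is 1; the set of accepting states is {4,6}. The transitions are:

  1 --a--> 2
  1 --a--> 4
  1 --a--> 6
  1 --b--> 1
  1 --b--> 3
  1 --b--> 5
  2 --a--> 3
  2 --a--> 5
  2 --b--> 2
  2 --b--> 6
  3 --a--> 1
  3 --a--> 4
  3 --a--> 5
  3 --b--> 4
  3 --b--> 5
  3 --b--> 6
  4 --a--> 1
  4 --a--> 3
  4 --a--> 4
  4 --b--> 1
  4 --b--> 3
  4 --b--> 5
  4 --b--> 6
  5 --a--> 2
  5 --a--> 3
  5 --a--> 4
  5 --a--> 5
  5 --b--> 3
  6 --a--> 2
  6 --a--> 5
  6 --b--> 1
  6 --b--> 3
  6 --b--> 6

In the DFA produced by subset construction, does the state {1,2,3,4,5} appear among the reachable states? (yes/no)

yes

Start state of the DFA: {1}.
{1} --a--> {2,4,6}  [new]
{1} --b--> {1,3,5}  [new]
{2,4,6} --a--> {1,2,3,4,5}  [new]
{2,4,6} --b--> {1,2,3,5,6}  [new]
{1,3,5} --a--> {1,2,3,4,5,6}  [new]
{1,3,5} --b--> {1,3,4,5,6}  [new]
{1,2,3,4,5} --a--> {1,2,3,4,5,6}  [seen]
{1,2,3,4,5} --b--> {1,2,3,4,5,6}  [seen]
{1,2,3,5,6} --a--> {1,2,3,4,5,6}  [seen]
{1,2,3,5,6} --b--> {1,2,3,4,5,6}  [seen]
{1,2,3,4,5,6} --a--> {1,2,3,4,5,6}  [seen]
{1,2,3,4,5,6} --b--> {1,2,3,4,5,6}  [seen]
{1,3,4,5,6} --a--> {1,2,3,4,5,6}  [seen]
{1,3,4,5,6} --b--> {1,3,4,5,6}  [seen]
Reachable DFA states: {1}, {2,4,6}, {1,3,5}, {1,2,3,4,5}, {1,2,3,5,6}, {1,2,3,4,5,6}, {1,3,4,5,6}.
{1,2,3,4,5} is among them.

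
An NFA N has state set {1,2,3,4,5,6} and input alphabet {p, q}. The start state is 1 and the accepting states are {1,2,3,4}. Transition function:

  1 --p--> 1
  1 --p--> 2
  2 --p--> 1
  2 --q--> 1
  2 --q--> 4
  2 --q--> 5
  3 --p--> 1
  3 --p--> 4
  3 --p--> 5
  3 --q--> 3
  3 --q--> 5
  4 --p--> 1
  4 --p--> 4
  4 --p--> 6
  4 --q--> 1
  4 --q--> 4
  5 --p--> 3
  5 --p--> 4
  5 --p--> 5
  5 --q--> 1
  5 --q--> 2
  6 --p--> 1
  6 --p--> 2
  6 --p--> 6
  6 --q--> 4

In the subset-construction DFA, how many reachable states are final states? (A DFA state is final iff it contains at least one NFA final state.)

7

Start state of the DFA: {1}.
{1} --p--> {1,2}  [new]
{1} --q--> ∅  [new]
{1,2} --p--> {1,2}  [seen]
{1,2} --q--> {1,4,5}  [new]
∅ --p--> ∅  [seen]
∅ --q--> ∅  [seen]
{1,4,5} --p--> {1,2,3,4,5,6}  [new]
{1,4,5} --q--> {1,2,4}  [new]
{1,2,3,4,5,6} --p--> {1,2,3,4,5,6}  [seen]
{1,2,3,4,5,6} --q--> {1,2,3,4,5}  [new]
{1,2,4} --p--> {1,2,4,6}  [new]
{1,2,4} --q--> {1,4,5}  [seen]
{1,2,3,4,5} --p--> {1,2,3,4,5,6}  [seen]
{1,2,3,4,5} --q--> {1,2,3,4,5}  [seen]
{1,2,4,6} --p--> {1,2,4,6}  [seen]
{1,2,4,6} --q--> {1,4,5}  [seen]
Reachable DFA states: {1}, {1,2}, ∅, {1,4,5}, {1,2,3,4,5,6}, {1,2,4}, {1,2,3,4,5}, {1,2,4,6}.
Accepting DFA states (contain an NFA accepting state): {1}, {1,2}, {1,4,5}, {1,2,3,4,5,6}, {1,2,4}, {1,2,3,4,5}, {1,2,4,6}.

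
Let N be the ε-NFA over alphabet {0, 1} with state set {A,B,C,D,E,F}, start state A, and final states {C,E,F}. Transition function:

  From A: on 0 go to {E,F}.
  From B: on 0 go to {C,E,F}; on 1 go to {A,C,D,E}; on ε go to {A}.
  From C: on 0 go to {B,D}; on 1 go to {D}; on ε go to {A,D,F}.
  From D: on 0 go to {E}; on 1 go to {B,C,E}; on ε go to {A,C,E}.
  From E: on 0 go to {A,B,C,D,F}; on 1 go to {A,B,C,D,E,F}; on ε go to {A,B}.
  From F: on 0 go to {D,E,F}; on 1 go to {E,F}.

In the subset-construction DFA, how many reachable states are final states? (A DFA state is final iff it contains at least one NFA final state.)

Start state of the DFA: {A} (ε-closure of the NFA start).
{A} --0--> {A,B,E,F}  [new]
{A} --1--> ∅  [new]
{A,B,E,F} --0--> {A,B,C,D,E,F}  [new]
{A,B,E,F} --1--> {A,B,C,D,E,F}  [seen]
∅ --0--> ∅  [seen]
∅ --1--> ∅  [seen]
{A,B,C,D,E,F} --0--> {A,B,C,D,E,F}  [seen]
{A,B,C,D,E,F} --1--> {A,B,C,D,E,F}  [seen]
Reachable DFA states: {A}, {A,B,E,F}, ∅, {A,B,C,D,E,F}.
Accepting DFA states (contain an NFA accepting state): {A,B,E,F}, {A,B,C,D,E,F}.

2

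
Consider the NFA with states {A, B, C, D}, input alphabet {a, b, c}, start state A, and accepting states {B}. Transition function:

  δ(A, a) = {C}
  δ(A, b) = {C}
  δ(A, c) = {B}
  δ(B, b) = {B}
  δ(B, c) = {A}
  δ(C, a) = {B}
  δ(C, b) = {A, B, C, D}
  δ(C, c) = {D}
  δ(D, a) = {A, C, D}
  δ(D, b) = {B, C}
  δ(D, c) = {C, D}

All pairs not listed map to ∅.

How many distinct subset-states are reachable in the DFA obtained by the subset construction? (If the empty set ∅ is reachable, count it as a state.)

Start state of the DFA: {A}.
{A} --a--> {C}  [new]
{A} --b--> {C}  [seen]
{A} --c--> {B}  [new]
{C} --a--> {B}  [seen]
{C} --b--> {A, B, C, D}  [new]
{C} --c--> {D}  [new]
{B} --a--> ∅  [new]
{B} --b--> {B}  [seen]
{B} --c--> {A}  [seen]
{A, B, C, D} --a--> {A, B, C, D}  [seen]
{A, B, C, D} --b--> {A, B, C, D}  [seen]
{A, B, C, D} --c--> {A, B, C, D}  [seen]
{D} --a--> {A, C, D}  [new]
{D} --b--> {B, C}  [new]
{D} --c--> {C, D}  [new]
∅ --a--> ∅  [seen]
∅ --b--> ∅  [seen]
∅ --c--> ∅  [seen]
{A, C, D} --a--> {A, B, C, D}  [seen]
{A, C, D} --b--> {A, B, C, D}  [seen]
{A, C, D} --c--> {B, C, D}  [new]
{B, C} --a--> {B}  [seen]
{B, C} --b--> {A, B, C, D}  [seen]
{B, C} --c--> {A, D}  [new]
{C, D} --a--> {A, B, C, D}  [seen]
{C, D} --b--> {A, B, C, D}  [seen]
{C, D} --c--> {C, D}  [seen]
{B, C, D} --a--> {A, B, C, D}  [seen]
{B, C, D} --b--> {A, B, C, D}  [seen]
{B, C, D} --c--> {A, C, D}  [seen]
{A, D} --a--> {A, C, D}  [seen]
{A, D} --b--> {B, C}  [seen]
{A, D} --c--> {B, C, D}  [seen]
Reachable DFA states: {A}, {C}, {B}, {A, B, C, D}, {D}, ∅, {A, C, D}, {B, C}, {C, D}, {B, C, D}, {A, D}.

11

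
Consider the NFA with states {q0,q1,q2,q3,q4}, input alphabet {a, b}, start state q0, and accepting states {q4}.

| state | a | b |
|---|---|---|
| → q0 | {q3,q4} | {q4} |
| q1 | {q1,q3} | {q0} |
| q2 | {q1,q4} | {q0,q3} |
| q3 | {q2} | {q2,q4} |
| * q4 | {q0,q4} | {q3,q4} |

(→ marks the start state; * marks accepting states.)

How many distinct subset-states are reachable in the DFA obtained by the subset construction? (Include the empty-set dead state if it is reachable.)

11

Start state of the DFA: {q0}.
{q0} --a--> {q3,q4}  [new]
{q0} --b--> {q4}  [new]
{q3,q4} --a--> {q0,q2,q4}  [new]
{q3,q4} --b--> {q2,q3,q4}  [new]
{q4} --a--> {q0,q4}  [new]
{q4} --b--> {q3,q4}  [seen]
{q0,q2,q4} --a--> {q0,q1,q3,q4}  [new]
{q0,q2,q4} --b--> {q0,q3,q4}  [new]
{q2,q3,q4} --a--> {q0,q1,q2,q4}  [new]
{q2,q3,q4} --b--> {q0,q2,q3,q4}  [new]
{q0,q4} --a--> {q0,q3,q4}  [seen]
{q0,q4} --b--> {q3,q4}  [seen]
{q0,q1,q3,q4} --a--> {q0,q1,q2,q3,q4}  [new]
{q0,q1,q3,q4} --b--> {q0,q2,q3,q4}  [seen]
{q0,q3,q4} --a--> {q0,q2,q3,q4}  [seen]
{q0,q3,q4} --b--> {q2,q3,q4}  [seen]
{q0,q1,q2,q4} --a--> {q0,q1,q3,q4}  [seen]
{q0,q1,q2,q4} --b--> {q0,q3,q4}  [seen]
{q0,q2,q3,q4} --a--> {q0,q1,q2,q3,q4}  [seen]
{q0,q2,q3,q4} --b--> {q0,q2,q3,q4}  [seen]
{q0,q1,q2,q3,q4} --a--> {q0,q1,q2,q3,q4}  [seen]
{q0,q1,q2,q3,q4} --b--> {q0,q2,q3,q4}  [seen]
Reachable DFA states: {q0}, {q3,q4}, {q4}, {q0,q2,q4}, {q2,q3,q4}, {q0,q4}, {q0,q1,q3,q4}, {q0,q3,q4}, {q0,q1,q2,q4}, {q0,q2,q3,q4}, {q0,q1,q2,q3,q4}.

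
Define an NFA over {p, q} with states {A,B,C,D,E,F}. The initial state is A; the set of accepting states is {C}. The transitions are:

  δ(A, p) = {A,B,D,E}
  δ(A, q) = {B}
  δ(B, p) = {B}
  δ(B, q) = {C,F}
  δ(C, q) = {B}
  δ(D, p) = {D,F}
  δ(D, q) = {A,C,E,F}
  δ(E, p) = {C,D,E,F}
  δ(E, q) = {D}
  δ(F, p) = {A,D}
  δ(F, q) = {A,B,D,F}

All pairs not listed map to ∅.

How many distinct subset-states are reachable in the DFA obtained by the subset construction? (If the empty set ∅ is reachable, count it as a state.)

Start state of the DFA: {A}.
{A} --p--> {A,B,D,E}  [new]
{A} --q--> {B}  [new]
{A,B,D,E} --p--> {A,B,C,D,E,F}  [new]
{A,B,D,E} --q--> {A,B,C,D,E,F}  [seen]
{B} --p--> {B}  [seen]
{B} --q--> {C,F}  [new]
{A,B,C,D,E,F} --p--> {A,B,C,D,E,F}  [seen]
{A,B,C,D,E,F} --q--> {A,B,C,D,E,F}  [seen]
{C,F} --p--> {A,D}  [new]
{C,F} --q--> {A,B,D,F}  [new]
{A,D} --p--> {A,B,D,E,F}  [new]
{A,D} --q--> {A,B,C,E,F}  [new]
{A,B,D,F} --p--> {A,B,D,E,F}  [seen]
{A,B,D,F} --q--> {A,B,C,D,E,F}  [seen]
{A,B,D,E,F} --p--> {A,B,C,D,E,F}  [seen]
{A,B,D,E,F} --q--> {A,B,C,D,E,F}  [seen]
{A,B,C,E,F} --p--> {A,B,C,D,E,F}  [seen]
{A,B,C,E,F} --q--> {A,B,C,D,F}  [new]
{A,B,C,D,F} --p--> {A,B,D,E,F}  [seen]
{A,B,C,D,F} --q--> {A,B,C,D,E,F}  [seen]
Reachable DFA states: {A}, {A,B,D,E}, {B}, {A,B,C,D,E,F}, {C,F}, {A,D}, {A,B,D,F}, {A,B,D,E,F}, {A,B,C,E,F}, {A,B,C,D,F}.

10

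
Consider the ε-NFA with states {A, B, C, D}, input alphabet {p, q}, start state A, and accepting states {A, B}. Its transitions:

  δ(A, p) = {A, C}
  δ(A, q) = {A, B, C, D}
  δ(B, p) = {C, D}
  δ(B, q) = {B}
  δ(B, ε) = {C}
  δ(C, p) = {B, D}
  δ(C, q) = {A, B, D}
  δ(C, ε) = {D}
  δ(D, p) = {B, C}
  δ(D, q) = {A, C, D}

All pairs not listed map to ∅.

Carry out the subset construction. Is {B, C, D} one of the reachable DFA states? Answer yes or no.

Start state of the DFA: {A} (ε-closure of the NFA start).
{A} --p--> {A, C, D}  [new]
{A} --q--> {A, B, C, D}  [new]
{A, C, D} --p--> {A, B, C, D}  [seen]
{A, C, D} --q--> {A, B, C, D}  [seen]
{A, B, C, D} --p--> {A, B, C, D}  [seen]
{A, B, C, D} --q--> {A, B, C, D}  [seen]
Reachable DFA states: {A}, {A, C, D}, {A, B, C, D}.
{B, C, D} is not among them.

no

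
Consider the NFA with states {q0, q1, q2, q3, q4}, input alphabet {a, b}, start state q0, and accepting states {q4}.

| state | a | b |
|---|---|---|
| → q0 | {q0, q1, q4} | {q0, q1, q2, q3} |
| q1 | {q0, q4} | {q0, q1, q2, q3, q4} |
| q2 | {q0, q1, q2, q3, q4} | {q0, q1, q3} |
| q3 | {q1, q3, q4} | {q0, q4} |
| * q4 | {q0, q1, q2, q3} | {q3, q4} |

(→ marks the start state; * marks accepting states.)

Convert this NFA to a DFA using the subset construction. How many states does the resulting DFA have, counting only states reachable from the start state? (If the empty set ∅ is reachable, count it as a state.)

4

Start state of the DFA: {q0}.
{q0} --a--> {q0, q1, q4}  [new]
{q0} --b--> {q0, q1, q2, q3}  [new]
{q0, q1, q4} --a--> {q0, q1, q2, q3, q4}  [new]
{q0, q1, q4} --b--> {q0, q1, q2, q3, q4}  [seen]
{q0, q1, q2, q3} --a--> {q0, q1, q2, q3, q4}  [seen]
{q0, q1, q2, q3} --b--> {q0, q1, q2, q3, q4}  [seen]
{q0, q1, q2, q3, q4} --a--> {q0, q1, q2, q3, q4}  [seen]
{q0, q1, q2, q3, q4} --b--> {q0, q1, q2, q3, q4}  [seen]
Reachable DFA states: {q0}, {q0, q1, q4}, {q0, q1, q2, q3}, {q0, q1, q2, q3, q4}.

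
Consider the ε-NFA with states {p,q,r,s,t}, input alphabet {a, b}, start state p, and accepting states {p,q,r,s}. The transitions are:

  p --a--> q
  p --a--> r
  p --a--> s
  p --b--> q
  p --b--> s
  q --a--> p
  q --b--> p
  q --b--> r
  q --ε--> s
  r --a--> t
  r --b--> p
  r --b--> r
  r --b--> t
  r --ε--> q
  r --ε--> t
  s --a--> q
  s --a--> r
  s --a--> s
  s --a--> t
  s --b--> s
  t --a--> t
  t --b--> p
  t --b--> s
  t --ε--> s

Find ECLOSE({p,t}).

Begin with {p,t}.
t →ε {s}; add s.
ε-closure = {p,s,t}.

{p,s,t}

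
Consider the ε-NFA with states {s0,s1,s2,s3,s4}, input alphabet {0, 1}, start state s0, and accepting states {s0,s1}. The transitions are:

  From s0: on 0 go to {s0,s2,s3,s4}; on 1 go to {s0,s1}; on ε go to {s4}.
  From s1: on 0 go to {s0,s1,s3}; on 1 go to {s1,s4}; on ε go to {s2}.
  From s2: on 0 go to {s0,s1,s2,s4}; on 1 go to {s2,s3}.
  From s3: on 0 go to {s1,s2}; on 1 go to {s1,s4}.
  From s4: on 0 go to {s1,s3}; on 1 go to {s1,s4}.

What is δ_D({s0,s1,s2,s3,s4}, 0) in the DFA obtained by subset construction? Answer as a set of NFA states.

{s0,s1,s2,s3,s4}

δ(s0,0) = {s0,s2,s3,s4}; δ(s1,0) = {s0,s1,s3}; δ(s2,0) = {s0,s1,s2,s4}; δ(s3,0) = {s1,s2}; δ(s4,0) = {s1,s3}.
Union: {s0,s1,s2,s3,s4}.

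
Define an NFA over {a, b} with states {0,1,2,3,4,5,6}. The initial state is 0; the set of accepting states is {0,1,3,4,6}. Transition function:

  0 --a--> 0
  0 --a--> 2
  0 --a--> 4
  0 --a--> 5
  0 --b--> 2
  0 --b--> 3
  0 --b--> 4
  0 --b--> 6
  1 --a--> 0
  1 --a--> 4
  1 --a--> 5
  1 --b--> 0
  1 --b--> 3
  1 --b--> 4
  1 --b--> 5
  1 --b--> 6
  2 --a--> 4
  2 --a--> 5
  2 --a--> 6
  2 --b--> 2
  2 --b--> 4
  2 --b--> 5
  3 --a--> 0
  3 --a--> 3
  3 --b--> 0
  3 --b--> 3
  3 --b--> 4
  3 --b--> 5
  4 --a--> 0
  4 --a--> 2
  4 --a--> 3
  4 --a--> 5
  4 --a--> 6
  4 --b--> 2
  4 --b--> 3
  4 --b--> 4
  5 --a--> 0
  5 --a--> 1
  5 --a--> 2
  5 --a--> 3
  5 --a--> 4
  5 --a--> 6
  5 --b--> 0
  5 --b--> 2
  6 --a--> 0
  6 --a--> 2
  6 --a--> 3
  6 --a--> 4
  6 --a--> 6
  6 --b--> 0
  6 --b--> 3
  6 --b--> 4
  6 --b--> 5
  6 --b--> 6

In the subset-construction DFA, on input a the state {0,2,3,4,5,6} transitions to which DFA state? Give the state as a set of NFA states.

δ(0,a) = {0,2,4,5}; δ(2,a) = {4,5,6}; δ(3,a) = {0,3}; δ(4,a) = {0,2,3,5,6}; δ(5,a) = {0,1,2,3,4,6}; δ(6,a) = {0,2,3,4,6}.
Union: {0,1,2,3,4,5,6}.

{0,1,2,3,4,5,6}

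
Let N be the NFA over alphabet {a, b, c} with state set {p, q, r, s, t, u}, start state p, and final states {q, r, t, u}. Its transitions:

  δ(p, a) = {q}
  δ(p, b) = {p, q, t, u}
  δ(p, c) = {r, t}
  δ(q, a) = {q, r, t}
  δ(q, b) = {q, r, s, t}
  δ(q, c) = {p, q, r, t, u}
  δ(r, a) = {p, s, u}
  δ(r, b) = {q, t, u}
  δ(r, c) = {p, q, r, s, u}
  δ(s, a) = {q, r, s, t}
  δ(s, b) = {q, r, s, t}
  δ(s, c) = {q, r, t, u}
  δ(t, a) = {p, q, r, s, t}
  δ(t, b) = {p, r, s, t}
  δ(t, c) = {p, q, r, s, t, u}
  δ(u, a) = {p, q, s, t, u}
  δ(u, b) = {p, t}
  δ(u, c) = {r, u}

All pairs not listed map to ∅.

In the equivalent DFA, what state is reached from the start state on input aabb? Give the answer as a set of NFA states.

{p, q, r, s, t, u}

Start: {p}.
δ(p,a) = {q}.
Union: {q}.
After a: {q}.
δ(q,a) = {q, r, t}.
Union: {q, r, t}.
After a: {q, r, t}.
δ(q,b) = {q, r, s, t}; δ(r,b) = {q, t, u}; δ(t,b) = {p, r, s, t}.
Union: {p, q, r, s, t, u}.
After b: {p, q, r, s, t, u}.
δ(p,b) = {p, q, t, u}; δ(q,b) = {q, r, s, t}; δ(r,b) = {q, t, u}; δ(s,b) = {q, r, s, t}; δ(t,b) = {p, r, s, t}; δ(u,b) = {p, t}.
Union: {p, q, r, s, t, u}.
After b: {p, q, r, s, t, u}.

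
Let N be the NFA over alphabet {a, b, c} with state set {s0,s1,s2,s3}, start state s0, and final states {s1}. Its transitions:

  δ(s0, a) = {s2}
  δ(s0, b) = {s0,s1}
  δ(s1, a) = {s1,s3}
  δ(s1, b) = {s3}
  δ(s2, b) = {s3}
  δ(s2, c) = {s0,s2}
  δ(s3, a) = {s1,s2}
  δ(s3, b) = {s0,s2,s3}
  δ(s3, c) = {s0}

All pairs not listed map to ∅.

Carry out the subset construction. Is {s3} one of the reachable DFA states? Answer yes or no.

yes

Start state of the DFA: {s0}.
{s0} --a--> {s2}  [new]
{s0} --b--> {s0,s1}  [new]
{s0} --c--> ∅  [new]
{s2} --a--> ∅  [seen]
{s2} --b--> {s3}  [new]
{s2} --c--> {s0,s2}  [new]
{s0,s1} --a--> {s1,s2,s3}  [new]
{s0,s1} --b--> {s0,s1,s3}  [new]
{s0,s1} --c--> ∅  [seen]
∅ --a--> ∅  [seen]
∅ --b--> ∅  [seen]
∅ --c--> ∅  [seen]
{s3} --a--> {s1,s2}  [new]
{s3} --b--> {s0,s2,s3}  [new]
{s3} --c--> {s0}  [seen]
{s0,s2} --a--> {s2}  [seen]
{s0,s2} --b--> {s0,s1,s3}  [seen]
{s0,s2} --c--> {s0,s2}  [seen]
{s1,s2,s3} --a--> {s1,s2,s3}  [seen]
{s1,s2,s3} --b--> {s0,s2,s3}  [seen]
{s1,s2,s3} --c--> {s0,s2}  [seen]
{s0,s1,s3} --a--> {s1,s2,s3}  [seen]
{s0,s1,s3} --b--> {s0,s1,s2,s3}  [new]
{s0,s1,s3} --c--> {s0}  [seen]
{s1,s2} --a--> {s1,s3}  [new]
{s1,s2} --b--> {s3}  [seen]
{s1,s2} --c--> {s0,s2}  [seen]
{s0,s2,s3} --a--> {s1,s2}  [seen]
{s0,s2,s3} --b--> {s0,s1,s2,s3}  [seen]
{s0,s2,s3} --c--> {s0,s2}  [seen]
{s0,s1,s2,s3} --a--> {s1,s2,s3}  [seen]
{s0,s1,s2,s3} --b--> {s0,s1,s2,s3}  [seen]
{s0,s1,s2,s3} --c--> {s0,s2}  [seen]
{s1,s3} --a--> {s1,s2,s3}  [seen]
{s1,s3} --b--> {s0,s2,s3}  [seen]
{s1,s3} --c--> {s0}  [seen]
Reachable DFA states: {s0}, {s2}, {s0,s1}, ∅, {s3}, {s0,s2}, {s1,s2,s3}, {s0,s1,s3}, {s1,s2}, {s0,s2,s3}, {s0,s1,s2,s3}, {s1,s3}.
{s3} is among them.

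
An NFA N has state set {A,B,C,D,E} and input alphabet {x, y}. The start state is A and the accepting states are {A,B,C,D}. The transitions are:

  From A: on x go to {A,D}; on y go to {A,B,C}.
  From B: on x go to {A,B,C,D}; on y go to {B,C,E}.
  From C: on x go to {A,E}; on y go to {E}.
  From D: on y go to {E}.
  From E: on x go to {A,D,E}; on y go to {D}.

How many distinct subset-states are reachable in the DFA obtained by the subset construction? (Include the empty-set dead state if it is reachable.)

5

Start state of the DFA: {A}.
{A} --x--> {A,D}  [new]
{A} --y--> {A,B,C}  [new]
{A,D} --x--> {A,D}  [seen]
{A,D} --y--> {A,B,C,E}  [new]
{A,B,C} --x--> {A,B,C,D,E}  [new]
{A,B,C} --y--> {A,B,C,E}  [seen]
{A,B,C,E} --x--> {A,B,C,D,E}  [seen]
{A,B,C,E} --y--> {A,B,C,D,E}  [seen]
{A,B,C,D,E} --x--> {A,B,C,D,E}  [seen]
{A,B,C,D,E} --y--> {A,B,C,D,E}  [seen]
Reachable DFA states: {A}, {A,D}, {A,B,C}, {A,B,C,E}, {A,B,C,D,E}.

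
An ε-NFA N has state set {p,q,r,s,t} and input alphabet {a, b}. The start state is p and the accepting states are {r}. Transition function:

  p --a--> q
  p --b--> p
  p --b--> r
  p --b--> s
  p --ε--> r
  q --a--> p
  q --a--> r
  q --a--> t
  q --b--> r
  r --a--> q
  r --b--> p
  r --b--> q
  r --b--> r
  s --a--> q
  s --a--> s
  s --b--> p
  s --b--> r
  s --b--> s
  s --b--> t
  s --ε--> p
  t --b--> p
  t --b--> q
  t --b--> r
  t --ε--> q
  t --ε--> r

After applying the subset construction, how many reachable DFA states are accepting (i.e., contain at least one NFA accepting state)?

6

Start state of the DFA: {p,r} (ε-closure of the NFA start).
{p,r} --a--> {q}  [new]
{p,r} --b--> {p,q,r,s}  [new]
{q} --a--> {p,q,r,t}  [new]
{q} --b--> {r}  [new]
{p,q,r,s} --a--> {p,q,r,s,t}  [new]
{p,q,r,s} --b--> {p,q,r,s,t}  [seen]
{p,q,r,t} --a--> {p,q,r,t}  [seen]
{p,q,r,t} --b--> {p,q,r,s}  [seen]
{r} --a--> {q}  [seen]
{r} --b--> {p,q,r}  [new]
{p,q,r,s,t} --a--> {p,q,r,s,t}  [seen]
{p,q,r,s,t} --b--> {p,q,r,s,t}  [seen]
{p,q,r} --a--> {p,q,r,t}  [seen]
{p,q,r} --b--> {p,q,r,s}  [seen]
Reachable DFA states: {p,r}, {q}, {p,q,r,s}, {p,q,r,t}, {r}, {p,q,r,s,t}, {p,q,r}.
Accepting DFA states (contain an NFA accepting state): {p,r}, {p,q,r,s}, {p,q,r,t}, {r}, {p,q,r,s,t}, {p,q,r}.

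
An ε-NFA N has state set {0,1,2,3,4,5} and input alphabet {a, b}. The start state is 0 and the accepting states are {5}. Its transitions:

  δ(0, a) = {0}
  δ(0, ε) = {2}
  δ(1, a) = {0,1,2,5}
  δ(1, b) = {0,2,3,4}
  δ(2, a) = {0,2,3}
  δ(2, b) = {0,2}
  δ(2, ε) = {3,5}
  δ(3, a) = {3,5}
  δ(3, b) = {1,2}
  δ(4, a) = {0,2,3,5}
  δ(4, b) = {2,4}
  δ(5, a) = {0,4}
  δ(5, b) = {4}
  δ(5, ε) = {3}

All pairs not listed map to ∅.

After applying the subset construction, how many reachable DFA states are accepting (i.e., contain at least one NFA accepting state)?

3

Start state of the DFA: {0,2,3,5} (ε-closure of the NFA start).
{0,2,3,5} --a--> {0,2,3,4,5}  [new]
{0,2,3,5} --b--> {0,1,2,3,4,5}  [new]
{0,2,3,4,5} --a--> {0,2,3,4,5}  [seen]
{0,2,3,4,5} --b--> {0,1,2,3,4,5}  [seen]
{0,1,2,3,4,5} --a--> {0,1,2,3,4,5}  [seen]
{0,1,2,3,4,5} --b--> {0,1,2,3,4,5}  [seen]
Reachable DFA states: {0,2,3,5}, {0,2,3,4,5}, {0,1,2,3,4,5}.
Accepting DFA states (contain an NFA accepting state): {0,2,3,5}, {0,2,3,4,5}, {0,1,2,3,4,5}.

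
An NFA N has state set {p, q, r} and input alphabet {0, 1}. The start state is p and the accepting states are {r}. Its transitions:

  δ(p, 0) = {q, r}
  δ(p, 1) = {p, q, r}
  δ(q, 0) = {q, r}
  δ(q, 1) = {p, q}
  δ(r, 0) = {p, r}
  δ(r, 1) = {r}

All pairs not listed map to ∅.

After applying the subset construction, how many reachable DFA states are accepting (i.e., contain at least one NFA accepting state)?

Start state of the DFA: {p}.
{p} --0--> {q, r}  [new]
{p} --1--> {p, q, r}  [new]
{q, r} --0--> {p, q, r}  [seen]
{q, r} --1--> {p, q, r}  [seen]
{p, q, r} --0--> {p, q, r}  [seen]
{p, q, r} --1--> {p, q, r}  [seen]
Reachable DFA states: {p}, {q, r}, {p, q, r}.
Accepting DFA states (contain an NFA accepting state): {q, r}, {p, q, r}.

2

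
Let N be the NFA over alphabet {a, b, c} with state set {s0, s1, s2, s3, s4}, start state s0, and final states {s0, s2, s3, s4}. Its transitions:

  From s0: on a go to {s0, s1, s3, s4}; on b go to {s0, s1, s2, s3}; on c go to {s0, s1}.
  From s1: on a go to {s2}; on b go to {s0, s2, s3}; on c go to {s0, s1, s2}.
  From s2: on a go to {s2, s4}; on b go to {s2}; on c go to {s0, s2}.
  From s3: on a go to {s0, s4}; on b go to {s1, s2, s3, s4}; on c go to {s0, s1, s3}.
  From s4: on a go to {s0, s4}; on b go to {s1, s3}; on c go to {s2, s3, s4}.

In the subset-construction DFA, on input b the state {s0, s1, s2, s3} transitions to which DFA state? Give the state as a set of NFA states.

δ(s0,b) = {s0, s1, s2, s3}; δ(s1,b) = {s0, s2, s3}; δ(s2,b) = {s2}; δ(s3,b) = {s1, s2, s3, s4}.
Union: {s0, s1, s2, s3, s4}.

{s0, s1, s2, s3, s4}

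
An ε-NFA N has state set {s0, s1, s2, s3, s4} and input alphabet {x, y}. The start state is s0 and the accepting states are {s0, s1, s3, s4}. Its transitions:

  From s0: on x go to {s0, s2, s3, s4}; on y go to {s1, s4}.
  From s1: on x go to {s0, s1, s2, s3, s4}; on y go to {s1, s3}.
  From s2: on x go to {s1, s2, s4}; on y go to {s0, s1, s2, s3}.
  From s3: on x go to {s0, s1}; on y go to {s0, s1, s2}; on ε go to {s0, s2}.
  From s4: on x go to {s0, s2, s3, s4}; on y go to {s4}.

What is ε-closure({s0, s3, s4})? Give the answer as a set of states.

Begin with {s0, s3, s4}.
s3 →ε {s0, s2}; add s2.
ε-closure = {s0, s2, s3, s4}.

{s0, s2, s3, s4}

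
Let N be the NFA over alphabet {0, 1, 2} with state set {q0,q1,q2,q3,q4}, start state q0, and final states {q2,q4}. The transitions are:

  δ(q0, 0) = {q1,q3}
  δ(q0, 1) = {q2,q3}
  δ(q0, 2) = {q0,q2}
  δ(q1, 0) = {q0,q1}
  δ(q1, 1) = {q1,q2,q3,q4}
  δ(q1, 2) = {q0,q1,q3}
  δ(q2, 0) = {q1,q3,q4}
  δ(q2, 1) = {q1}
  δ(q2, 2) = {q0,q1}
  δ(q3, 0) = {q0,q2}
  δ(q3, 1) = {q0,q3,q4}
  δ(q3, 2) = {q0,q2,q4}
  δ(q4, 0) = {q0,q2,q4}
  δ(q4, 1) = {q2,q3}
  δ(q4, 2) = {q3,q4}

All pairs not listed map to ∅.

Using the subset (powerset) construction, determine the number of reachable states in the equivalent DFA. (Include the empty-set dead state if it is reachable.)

Start state of the DFA: {q0}.
{q0} --0--> {q1,q3}  [new]
{q0} --1--> {q2,q3}  [new]
{q0} --2--> {q0,q2}  [new]
{q1,q3} --0--> {q0,q1,q2}  [new]
{q1,q3} --1--> {q0,q1,q2,q3,q4}  [new]
{q1,q3} --2--> {q0,q1,q2,q3,q4}  [seen]
{q2,q3} --0--> {q0,q1,q2,q3,q4}  [seen]
{q2,q3} --1--> {q0,q1,q3,q4}  [new]
{q2,q3} --2--> {q0,q1,q2,q4}  [new]
{q0,q2} --0--> {q1,q3,q4}  [new]
{q0,q2} --1--> {q1,q2,q3}  [new]
{q0,q2} --2--> {q0,q1,q2}  [seen]
{q0,q1,q2} --0--> {q0,q1,q3,q4}  [seen]
{q0,q1,q2} --1--> {q1,q2,q3,q4}  [new]
{q0,q1,q2} --2--> {q0,q1,q2,q3}  [new]
{q0,q1,q2,q3,q4} --0--> {q0,q1,q2,q3,q4}  [seen]
{q0,q1,q2,q3,q4} --1--> {q0,q1,q2,q3,q4}  [seen]
{q0,q1,q2,q3,q4} --2--> {q0,q1,q2,q3,q4}  [seen]
{q0,q1,q3,q4} --0--> {q0,q1,q2,q3,q4}  [seen]
{q0,q1,q3,q4} --1--> {q0,q1,q2,q3,q4}  [seen]
{q0,q1,q3,q4} --2--> {q0,q1,q2,q3,q4}  [seen]
{q0,q1,q2,q4} --0--> {q0,q1,q2,q3,q4}  [seen]
{q0,q1,q2,q4} --1--> {q1,q2,q3,q4}  [seen]
{q0,q1,q2,q4} --2--> {q0,q1,q2,q3,q4}  [seen]
{q1,q3,q4} --0--> {q0,q1,q2,q4}  [seen]
{q1,q3,q4} --1--> {q0,q1,q2,q3,q4}  [seen]
{q1,q3,q4} --2--> {q0,q1,q2,q3,q4}  [seen]
{q1,q2,q3} --0--> {q0,q1,q2,q3,q4}  [seen]
{q1,q2,q3} --1--> {q0,q1,q2,q3,q4}  [seen]
{q1,q2,q3} --2--> {q0,q1,q2,q3,q4}  [seen]
{q1,q2,q3,q4} --0--> {q0,q1,q2,q3,q4}  [seen]
{q1,q2,q3,q4} --1--> {q0,q1,q2,q3,q4}  [seen]
{q1,q2,q3,q4} --2--> {q0,q1,q2,q3,q4}  [seen]
{q0,q1,q2,q3} --0--> {q0,q1,q2,q3,q4}  [seen]
{q0,q1,q2,q3} --1--> {q0,q1,q2,q3,q4}  [seen]
{q0,q1,q2,q3} --2--> {q0,q1,q2,q3,q4}  [seen]
Reachable DFA states: {q0}, {q1,q3}, {q2,q3}, {q0,q2}, {q0,q1,q2}, {q0,q1,q2,q3,q4}, {q0,q1,q3,q4}, {q0,q1,q2,q4}, {q1,q3,q4}, {q1,q2,q3}, {q1,q2,q3,q4}, {q0,q1,q2,q3}.

12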